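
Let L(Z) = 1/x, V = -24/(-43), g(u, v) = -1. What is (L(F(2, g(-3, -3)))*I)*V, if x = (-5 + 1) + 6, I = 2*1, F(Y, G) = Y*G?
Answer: 24/43 ≈ 0.55814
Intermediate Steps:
F(Y, G) = G*Y
I = 2
x = 2 (x = -4 + 6 = 2)
V = 24/43 (V = -24*(-1/43) = 24/43 ≈ 0.55814)
L(Z) = ½ (L(Z) = 1/2 = ½)
(L(F(2, g(-3, -3)))*I)*V = ((½)*2)*(24/43) = 1*(24/43) = 24/43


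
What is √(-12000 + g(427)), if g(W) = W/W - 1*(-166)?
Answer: I*√11833 ≈ 108.78*I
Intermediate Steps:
g(W) = 167 (g(W) = 1 + 166 = 167)
√(-12000 + g(427)) = √(-12000 + 167) = √(-11833) = I*√11833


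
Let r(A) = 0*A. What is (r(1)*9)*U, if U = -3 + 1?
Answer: 0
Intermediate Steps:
r(A) = 0
U = -2
(r(1)*9)*U = (0*9)*(-2) = 0*(-2) = 0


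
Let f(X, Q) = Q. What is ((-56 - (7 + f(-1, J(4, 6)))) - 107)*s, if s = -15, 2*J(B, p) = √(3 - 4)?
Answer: 2550 + 15*I/2 ≈ 2550.0 + 7.5*I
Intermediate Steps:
J(B, p) = I/2 (J(B, p) = √(3 - 4)/2 = √(-1)/2 = I/2)
((-56 - (7 + f(-1, J(4, 6)))) - 107)*s = ((-56 - (7 + I/2)) - 107)*(-15) = ((-56 + (-7 - I/2)) - 107)*(-15) = ((-63 - I/2) - 107)*(-15) = (-170 - I/2)*(-15) = 2550 + 15*I/2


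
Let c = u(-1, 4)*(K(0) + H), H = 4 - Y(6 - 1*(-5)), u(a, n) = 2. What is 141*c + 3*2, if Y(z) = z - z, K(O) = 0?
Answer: 1134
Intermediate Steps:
Y(z) = 0
H = 4 (H = 4 - 1*0 = 4 + 0 = 4)
c = 8 (c = 2*(0 + 4) = 2*4 = 8)
141*c + 3*2 = 141*8 + 3*2 = 1128 + 6 = 1134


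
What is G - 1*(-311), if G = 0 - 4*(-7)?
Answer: 339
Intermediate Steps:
G = 28 (G = 0 + 28 = 28)
G - 1*(-311) = 28 - 1*(-311) = 28 + 311 = 339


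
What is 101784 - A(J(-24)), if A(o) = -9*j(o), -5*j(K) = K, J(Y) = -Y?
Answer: 508704/5 ≈ 1.0174e+5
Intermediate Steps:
j(K) = -K/5
A(o) = 9*o/5 (A(o) = -(-9)*o/5 = 9*o/5)
101784 - A(J(-24)) = 101784 - 9*(-1*(-24))/5 = 101784 - 9*24/5 = 101784 - 1*216/5 = 101784 - 216/5 = 508704/5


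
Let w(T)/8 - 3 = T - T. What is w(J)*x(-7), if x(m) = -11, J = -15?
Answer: -264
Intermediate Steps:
w(T) = 24 (w(T) = 24 + 8*(T - T) = 24 + 8*0 = 24 + 0 = 24)
w(J)*x(-7) = 24*(-11) = -264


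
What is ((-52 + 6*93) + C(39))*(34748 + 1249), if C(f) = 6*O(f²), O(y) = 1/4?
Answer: 36536955/2 ≈ 1.8268e+7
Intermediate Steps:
O(y) = ¼
C(f) = 3/2 (C(f) = 6*(¼) = 3/2)
((-52 + 6*93) + C(39))*(34748 + 1249) = ((-52 + 6*93) + 3/2)*(34748 + 1249) = ((-52 + 558) + 3/2)*35997 = (506 + 3/2)*35997 = (1015/2)*35997 = 36536955/2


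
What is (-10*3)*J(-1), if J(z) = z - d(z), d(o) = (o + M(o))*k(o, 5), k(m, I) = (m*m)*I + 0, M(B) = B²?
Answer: 30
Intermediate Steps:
k(m, I) = I*m² (k(m, I) = m²*I + 0 = I*m² + 0 = I*m²)
d(o) = 5*o²*(o + o²) (d(o) = (o + o²)*(5*o²) = 5*o²*(o + o²))
J(z) = z - 5*z³*(1 + z)
(-10*3)*J(-1) = (-10*3)*(-1 - 5*(-1)³ - 5*(-1)⁴) = -30*(-1 - 5*(-1) - 5*1) = -30*(-1 + 5 - 5) = -30*(-1) = 30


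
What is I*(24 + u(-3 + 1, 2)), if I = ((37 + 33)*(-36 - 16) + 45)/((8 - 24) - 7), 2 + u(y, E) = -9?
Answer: 46735/23 ≈ 2032.0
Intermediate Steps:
u(y, E) = -11 (u(y, E) = -2 - 9 = -11)
I = 3595/23 (I = (70*(-52) + 45)/(-16 - 7) = (-3640 + 45)/(-23) = -3595*(-1/23) = 3595/23 ≈ 156.30)
I*(24 + u(-3 + 1, 2)) = 3595*(24 - 11)/23 = (3595/23)*13 = 46735/23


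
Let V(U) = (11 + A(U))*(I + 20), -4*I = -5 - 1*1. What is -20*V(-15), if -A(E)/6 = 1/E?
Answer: -4902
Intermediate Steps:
I = 3/2 (I = -(-5 - 1*1)/4 = -(-5 - 1)/4 = -¼*(-6) = 3/2 ≈ 1.5000)
A(E) = -6/E
V(U) = 473/2 - 129/U (V(U) = (11 - 6/U)*(3/2 + 20) = (11 - 6/U)*(43/2) = 473/2 - 129/U)
-20*V(-15) = -20*(473/2 - 129/(-15)) = -20*(473/2 - 129*(-1/15)) = -20*(473/2 + 43/5) = -20*2451/10 = -4902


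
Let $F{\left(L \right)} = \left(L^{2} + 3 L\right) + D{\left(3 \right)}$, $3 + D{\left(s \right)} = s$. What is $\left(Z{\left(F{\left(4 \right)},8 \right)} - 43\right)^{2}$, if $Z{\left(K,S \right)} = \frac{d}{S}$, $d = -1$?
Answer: $\frac{119025}{64} \approx 1859.8$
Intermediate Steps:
$D{\left(s \right)} = -3 + s$
$F{\left(L \right)} = L^{2} + 3 L$ ($F{\left(L \right)} = \left(L^{2} + 3 L\right) + \left(-3 + 3\right) = \left(L^{2} + 3 L\right) + 0 = L^{2} + 3 L$)
$Z{\left(K,S \right)} = - \frac{1}{S}$
$\left(Z{\left(F{\left(4 \right)},8 \right)} - 43\right)^{2} = \left(- \frac{1}{8} - 43\right)^{2} = \left(- \frac{345}{8}\right)^{2} = \frac{119025}{64}$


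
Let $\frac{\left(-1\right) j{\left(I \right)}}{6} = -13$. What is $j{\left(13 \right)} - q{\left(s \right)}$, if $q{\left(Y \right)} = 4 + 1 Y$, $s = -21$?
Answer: $95$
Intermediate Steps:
$j{\left(I \right)} = 78$ ($j{\left(I \right)} = \left(-6\right) \left(-13\right) = 78$)
$q{\left(Y \right)} = 4 + Y$
$j{\left(13 \right)} - q{\left(s \right)} = 78 - \left(4 - 21\right) = 78 - -17 = 78 + 17 = 95$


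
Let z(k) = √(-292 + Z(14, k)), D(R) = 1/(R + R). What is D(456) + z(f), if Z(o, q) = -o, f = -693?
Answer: 1/912 + 3*I*√34 ≈ 0.0010965 + 17.493*I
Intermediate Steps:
D(R) = 1/(2*R)
z(k) = 3*I*√34 (z(k) = √(-292 - 1*14) = √(-292 - 14) = √(-306) = 3*I*√34)
D(456) + z(f) = (½)/456 + 3*I*√34 = (½)*(1/456) + 3*I*√34 = 1/912 + 3*I*√34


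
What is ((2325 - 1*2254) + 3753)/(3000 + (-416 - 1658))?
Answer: 1912/463 ≈ 4.1296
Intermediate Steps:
((2325 - 1*2254) + 3753)/(3000 + (-416 - 1658)) = ((2325 - 2254) + 3753)/(3000 - 2074) = (71 + 3753)/926 = 3824*(1/926) = 1912/463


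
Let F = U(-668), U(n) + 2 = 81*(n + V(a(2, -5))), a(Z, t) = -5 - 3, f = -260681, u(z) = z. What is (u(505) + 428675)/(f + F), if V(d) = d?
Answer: -429180/315439 ≈ -1.3606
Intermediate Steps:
a(Z, t) = -8
U(n) = -650 + 81*n (U(n) = -2 + 81*(n - 8) = -2 + 81*(-8 + n) = -2 + (-648 + 81*n) = -650 + 81*n)
F = -54758 (F = -650 + 81*(-668) = -650 - 54108 = -54758)
(u(505) + 428675)/(f + F) = (505 + 428675)/(-260681 - 54758) = 429180/(-315439) = 429180*(-1/315439) = -429180/315439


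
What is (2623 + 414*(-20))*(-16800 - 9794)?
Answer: 150442258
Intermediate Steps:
(2623 + 414*(-20))*(-16800 - 9794) = (2623 - 8280)*(-26594) = -5657*(-26594) = 150442258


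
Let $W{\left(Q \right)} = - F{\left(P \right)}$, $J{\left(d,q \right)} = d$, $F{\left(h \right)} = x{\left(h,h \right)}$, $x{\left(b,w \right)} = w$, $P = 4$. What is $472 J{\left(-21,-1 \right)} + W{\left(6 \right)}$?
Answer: $-9916$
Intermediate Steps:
$F{\left(h \right)} = h$
$W{\left(Q \right)} = -4$ ($W{\left(Q \right)} = \left(-1\right) 4 = -4$)
$472 J{\left(-21,-1 \right)} + W{\left(6 \right)} = 472 \left(-21\right) - 4 = -9912 - 4 = -9916$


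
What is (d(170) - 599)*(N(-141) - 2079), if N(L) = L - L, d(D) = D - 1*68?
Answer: 1033263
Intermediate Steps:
d(D) = -68 + D (d(D) = D - 68 = -68 + D)
N(L) = 0
(d(170) - 599)*(N(-141) - 2079) = ((-68 + 170) - 599)*(0 - 2079) = (102 - 599)*(-2079) = -497*(-2079) = 1033263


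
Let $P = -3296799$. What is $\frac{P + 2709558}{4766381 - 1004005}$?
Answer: $- \frac{587241}{3762376} \approx -0.15608$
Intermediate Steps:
$\frac{P + 2709558}{4766381 - 1004005} = \frac{-3296799 + 2709558}{4766381 - 1004005} = - \frac{587241}{3762376}$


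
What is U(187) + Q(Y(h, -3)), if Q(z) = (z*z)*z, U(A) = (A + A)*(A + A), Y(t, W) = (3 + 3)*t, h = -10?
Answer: -76124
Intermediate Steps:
Y(t, W) = 6*t
U(A) = 4*A**2 (U(A) = (2*A)*(2*A) = 4*A**2)
Q(z) = z**3 (Q(z) = z**2*z = z**3)
U(187) + Q(Y(h, -3)) = 4*187**2 + (6*(-10))**3 = 4*34969 + (-60)**3 = 139876 - 216000 = -76124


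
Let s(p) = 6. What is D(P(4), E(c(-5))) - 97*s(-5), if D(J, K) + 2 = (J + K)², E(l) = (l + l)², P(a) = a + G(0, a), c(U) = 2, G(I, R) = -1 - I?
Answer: -223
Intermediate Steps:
P(a) = -1 + a (P(a) = a + (-1 - 1*0) = a + (-1 + 0) = a - 1 = -1 + a)
E(l) = 4*l² (E(l) = (2*l)² = 4*l²)
D(J, K) = -2 + (J + K)²
D(P(4), E(c(-5))) - 97*s(-5) = (-2 + ((-1 + 4) + 4*2²)²) - 97*6 = (-2 + (3 + 4*4)²) - 582 = (-2 + (3 + 16)²) - 582 = (-2 + 19²) - 582 = (-2 + 361) - 582 = 359 - 582 = -223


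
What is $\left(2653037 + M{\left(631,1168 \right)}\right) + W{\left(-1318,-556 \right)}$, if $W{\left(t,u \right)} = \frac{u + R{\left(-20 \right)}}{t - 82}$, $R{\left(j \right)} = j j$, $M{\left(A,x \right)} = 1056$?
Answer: $\frac{928932589}{350} \approx 2.6541 \cdot 10^{6}$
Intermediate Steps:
$R{\left(j \right)} = j^{2}$
$W{\left(t,u \right)} = \frac{400 + u}{-82 + t}$ ($W{\left(t,u \right)} = \frac{u + \left(-20\right)^{2}}{t - 82} = \frac{u + 400}{-82 + t} = \frac{400 + u}{-82 + t}$)
$\left(2653037 + M{\left(631,1168 \right)}\right) + W{\left(-1318,-556 \right)} = \left(2653037 + 1056\right) + \frac{400 - 556}{-82 - 1318} = 2654093 + \frac{1}{-1400} \left(-156\right) = 2654093 - - \frac{39}{350} = 2654093 + \frac{39}{350} = \frac{928932589}{350}$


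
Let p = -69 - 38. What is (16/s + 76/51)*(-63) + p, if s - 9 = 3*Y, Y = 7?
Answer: -19931/85 ≈ -234.48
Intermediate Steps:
s = 30 (s = 9 + 3*7 = 9 + 21 = 30)
p = -107
(16/s + 76/51)*(-63) + p = (16/30 + 76/51)*(-63) - 107 = (16*(1/30) + 76*(1/51))*(-63) - 107 = (8/15 + 76/51)*(-63) - 107 = (172/85)*(-63) - 107 = -10836/85 - 107 = -19931/85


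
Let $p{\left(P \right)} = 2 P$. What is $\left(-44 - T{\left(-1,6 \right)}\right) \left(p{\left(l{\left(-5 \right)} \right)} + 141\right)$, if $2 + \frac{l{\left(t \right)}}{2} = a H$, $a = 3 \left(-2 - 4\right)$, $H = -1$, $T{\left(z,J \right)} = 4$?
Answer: $-9840$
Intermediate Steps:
$a = -18$ ($a = 3 \left(-6\right) = -18$)
$l{\left(t \right)} = 32$ ($l{\left(t \right)} = -4 + 2 \left(\left(-18\right) \left(-1\right)\right) = -4 + 2 \cdot 18 = -4 + 36 = 32$)
$\left(-44 - T{\left(-1,6 \right)}\right) \left(p{\left(l{\left(-5 \right)} \right)} + 141\right) = \left(-44 - 4\right) \left(2 \cdot 32 + 141\right) = \left(-44 - 4\right) \left(64 + 141\right) = \left(-48\right) 205 = -9840$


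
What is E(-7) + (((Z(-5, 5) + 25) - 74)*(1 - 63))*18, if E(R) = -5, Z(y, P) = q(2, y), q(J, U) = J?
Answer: 52447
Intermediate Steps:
Z(y, P) = 2
E(-7) + (((Z(-5, 5) + 25) - 74)*(1 - 63))*18 = -5 + (((2 + 25) - 74)*(1 - 63))*18 = -5 + ((27 - 74)*(-62))*18 = -5 - 47*(-62)*18 = -5 + 2914*18 = -5 + 52452 = 52447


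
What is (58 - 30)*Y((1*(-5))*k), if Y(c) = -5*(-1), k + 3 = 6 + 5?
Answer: 140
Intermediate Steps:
k = 8 (k = -3 + (6 + 5) = -3 + 11 = 8)
Y(c) = 5
(58 - 30)*Y((1*(-5))*k) = (58 - 30)*5 = 28*5 = 140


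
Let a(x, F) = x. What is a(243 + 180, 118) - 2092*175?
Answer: -365677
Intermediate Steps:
a(243 + 180, 118) - 2092*175 = (243 + 180) - 2092*175 = 423 - 366100 = -365677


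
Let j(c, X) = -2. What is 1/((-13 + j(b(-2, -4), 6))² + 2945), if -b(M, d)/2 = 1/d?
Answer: 1/3170 ≈ 0.00031546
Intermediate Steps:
b(M, d) = -2/d
1/((-13 + j(b(-2, -4), 6))² + 2945) = 1/((-13 - 2)² + 2945) = 1/((-15)² + 2945) = 1/(225 + 2945) = 1/3170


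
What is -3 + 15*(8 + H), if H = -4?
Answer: 57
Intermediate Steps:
-3 + 15*(8 + H) = -3 + 15*(8 - 4) = -3 + 15*4 = -3 + 60 = 57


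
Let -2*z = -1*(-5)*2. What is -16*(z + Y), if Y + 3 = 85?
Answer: -1232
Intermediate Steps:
Y = 82 (Y = -3 + 85 = 82)
z = -5 (z = -(-1*(-5))*2/2 = -5*2/2 = -½*10 = -5)
-16*(z + Y) = -16*(-5 + 82) = -16*77 = -1232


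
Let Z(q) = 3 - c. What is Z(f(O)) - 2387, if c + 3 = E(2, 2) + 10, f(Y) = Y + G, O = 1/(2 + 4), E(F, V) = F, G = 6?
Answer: -2393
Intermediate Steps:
O = ⅙ (O = 1/6 = ⅙ ≈ 0.16667)
f(Y) = 6 + Y (f(Y) = Y + 6 = 6 + Y)
c = 9 (c = -3 + (2 + 10) = -3 + 12 = 9)
Z(q) = -6 (Z(q) = 3 - 1*9 = 3 - 9 = -6)
Z(f(O)) - 2387 = -6 - 2387 = -2393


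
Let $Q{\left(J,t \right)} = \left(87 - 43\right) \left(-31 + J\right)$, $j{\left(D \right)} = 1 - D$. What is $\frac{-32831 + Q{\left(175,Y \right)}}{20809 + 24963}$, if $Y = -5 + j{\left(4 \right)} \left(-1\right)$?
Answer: $- \frac{26495}{45772} \approx -0.57885$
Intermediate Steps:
$Y = -2$ ($Y = -5 + \left(1 - 4\right) \left(-1\right) = -5 - -3 = -5 + 3 = -2$)
$Q{\left(J,t \right)} = -1364 + 44 J$ ($Q{\left(J,t \right)} = 44 \left(-31 + J\right) = -1364 + 44 J$)
$\frac{-32831 + Q{\left(175,Y \right)}}{20809 + 24963} = \frac{-32831 + \left(-1364 + 44 \cdot 175\right)}{20809 + 24963} = \frac{-32831 + \left(-1364 + 7700\right)}{45772} = \left(-32831 + 6336\right) \frac{1}{45772} = \left(-26495\right) \frac{1}{45772} = - \frac{26495}{45772}$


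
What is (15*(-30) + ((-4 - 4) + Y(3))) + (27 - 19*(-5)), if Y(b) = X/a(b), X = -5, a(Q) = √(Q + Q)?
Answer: -336 - 5*√6/6 ≈ -338.04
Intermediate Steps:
a(Q) = √2*√Q (a(Q) = √(2*Q) = √2*√Q)
Y(b) = -5*√2/(2*√b)
(15*(-30) + ((-4 - 4) + Y(3))) + (27 - 19*(-5)) = (15*(-30) + ((-4 - 4) - 5*√2/(2*√3))) + (27 - 19*(-5)) = (-450 + (-8 - 5*√2*√3/3/2)) + (27 + 95) = (-450 + (-8 - 5*√6/6)) + 122 = (-458 - 5*√6/6) + 122 = -336 - 5*√6/6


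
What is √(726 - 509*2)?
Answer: 2*I*√73 ≈ 17.088*I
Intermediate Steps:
√(726 - 509*2) = √(726 - 1018) = √(-292) = 2*I*√73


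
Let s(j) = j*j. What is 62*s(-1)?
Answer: 62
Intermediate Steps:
s(j) = j²
62*s(-1) = 62*(-1)² = 62*1 = 62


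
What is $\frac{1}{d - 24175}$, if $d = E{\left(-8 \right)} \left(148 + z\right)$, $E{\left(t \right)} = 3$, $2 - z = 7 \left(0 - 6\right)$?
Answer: $- \frac{1}{23599} \approx -4.2375 \cdot 10^{-5}$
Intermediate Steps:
$z = 44$ ($z = 2 - 7 \left(0 - 6\right) = 2 - 7 \left(-6\right) = 2 - -42 = 2 + 42 = 44$)
$d = 576$ ($d = 3 \left(148 + 44\right) = 3 \cdot 192 = 576$)
$\frac{1}{d - 24175} = \frac{1}{576 - 24175} = \frac{1}{-23599} = - \frac{1}{23599}$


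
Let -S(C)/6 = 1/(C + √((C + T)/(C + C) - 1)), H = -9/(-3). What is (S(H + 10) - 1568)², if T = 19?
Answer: 2960474683960/1203409 - 10323618*√39/1203409 ≈ 2.4600e+6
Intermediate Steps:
H = 3 (H = -9*(-⅓) = 3)
S(C) = -6/(C + √(-1 + (19 + C)/(2*C))) (S(C) = -6/(C + √((C + 19)/(C + C) - 1)) = -6/(C + √((19 + C)/((2*C)) - 1)) = -6/(C + √((19 + C)*(1/(2*C)) - 1)) = -6/(C + √((19 + C)/(2*C) - 1)) = -6/(C + √(-1 + (19 + C)/(2*C))))
(S(H + 10) - 1568)² = (-12/(2*(3 + 10) + √2*√(-(-19 + (3 + 10))/(3 + 10))) - 1568)² = (-12/(2*13 + √2*√(-1*(-19 + 13)/13)) - 1568)² = (-12/(26 + √2*√(-1*1/13*(-6))) - 1568)² = (-12/(26 + √2*√(6/13)) - 1568)² = (-12/(26 + √2*(√78/13)) - 1568)² = (-12/(26 + 2*√39/13) - 1568)² = (-1568 - 12/(26 + 2*√39/13))²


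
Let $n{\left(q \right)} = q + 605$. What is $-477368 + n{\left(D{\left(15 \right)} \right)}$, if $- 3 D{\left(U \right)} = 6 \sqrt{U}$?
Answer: $-476763 - 2 \sqrt{15} \approx -4.7677 \cdot 10^{5}$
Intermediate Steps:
$D{\left(U \right)} = - 2 \sqrt{U}$ ($D{\left(U \right)} = - \frac{6 \sqrt{U}}{3} = - 2 \sqrt{U}$)
$n{\left(q \right)} = 605 + q$
$-477368 + n{\left(D{\left(15 \right)} \right)} = -477368 + \left(605 - 2 \sqrt{15}\right) = -476763 - 2 \sqrt{15}$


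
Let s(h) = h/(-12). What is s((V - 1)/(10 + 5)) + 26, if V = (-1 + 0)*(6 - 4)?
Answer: 1561/60 ≈ 26.017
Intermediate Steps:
V = -2 (V = -1*2 = -2)
s(h) = -h/12 (s(h) = h*(-1/12) = -h/12)
s((V - 1)/(10 + 5)) + 26 = -(-2 - 1)/(12*(10 + 5)) + 26 = -(-1)/(4*15) + 26 = -1/12*(-⅕) + 26 = 1/60 + 26 = 1561/60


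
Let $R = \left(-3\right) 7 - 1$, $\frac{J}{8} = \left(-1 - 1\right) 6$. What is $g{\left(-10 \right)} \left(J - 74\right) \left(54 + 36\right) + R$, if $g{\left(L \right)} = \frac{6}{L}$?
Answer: $9158$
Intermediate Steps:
$J = -96$ ($J = 8 \left(-1 - 1\right) 6 = 8 \left(\left(-2\right) 6\right) = 8 \left(-12\right) = -96$)
$R = -22$ ($R = -21 - 1 = -22$)
$g{\left(-10 \right)} \left(J - 74\right) \left(54 + 36\right) + R = \frac{6}{-10} \left(-96 - 74\right) \left(54 + 36\right) - 22 = 6 \left(- \frac{1}{10}\right) \left(\left(-170\right) 90\right) - 22 = \left(- \frac{3}{5}\right) \left(-15300\right) - 22 = 9180 - 22 = 9158$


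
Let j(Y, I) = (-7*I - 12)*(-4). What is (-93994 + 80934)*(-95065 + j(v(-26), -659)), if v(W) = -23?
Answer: 1481905140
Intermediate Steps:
j(Y, I) = 48 + 28*I (j(Y, I) = (-12 - 7*I)*(-4) = 48 + 28*I)
(-93994 + 80934)*(-95065 + j(v(-26), -659)) = (-93994 + 80934)*(-95065 + (48 + 28*(-659))) = -13060*(-95065 + (48 - 18452)) = -13060*(-95065 - 18404) = -13060*(-113469) = 1481905140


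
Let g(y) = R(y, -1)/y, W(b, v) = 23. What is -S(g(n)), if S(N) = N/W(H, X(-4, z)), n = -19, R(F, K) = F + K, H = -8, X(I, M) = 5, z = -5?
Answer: -20/437 ≈ -0.045767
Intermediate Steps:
g(y) = (-1 + y)/y (g(y) = (y - 1)/y = (-1 + y)/y)
S(N) = N/23
-S(g(n)) = -(-1 - 19)/(-19)/23 = -(-1/19*(-20))/23 = -20/(23*19) = -1*20/437 = -20/437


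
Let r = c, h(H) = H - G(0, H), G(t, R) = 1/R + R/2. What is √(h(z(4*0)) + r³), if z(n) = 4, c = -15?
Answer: I*√13493/2 ≈ 58.08*I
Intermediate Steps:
G(t, R) = 1/R + R/2 (G(t, R) = 1/R + R*(½) = 1/R + R/2)
h(H) = H/2 - 1/H (h(H) = H - (1/H + H/2) = H + (-1/H - H/2) = H/2 - 1/H)
r = -15
√(h(z(4*0)) + r³) = √(((½)*4 - 1/4) + (-15)³) = √((2 - 1*¼) - 3375) = √((2 - ¼) - 3375) = √(7/4 - 3375) = √(-13493/4) = I*√13493/2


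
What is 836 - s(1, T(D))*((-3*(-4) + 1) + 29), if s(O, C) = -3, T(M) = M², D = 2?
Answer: 962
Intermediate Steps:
836 - s(1, T(D))*((-3*(-4) + 1) + 29) = 836 - (-3)*((-3*(-4) + 1) + 29) = 836 - (-3)*((12 + 1) + 29) = 836 - (-3)*(13 + 29) = 836 - (-3)*42 = 836 - 1*(-126) = 836 + 126 = 962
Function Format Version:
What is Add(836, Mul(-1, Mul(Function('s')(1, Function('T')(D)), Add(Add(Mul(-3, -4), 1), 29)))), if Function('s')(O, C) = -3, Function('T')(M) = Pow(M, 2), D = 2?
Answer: 962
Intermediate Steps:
Add(836, Mul(-1, Mul(Function('s')(1, Function('T')(D)), Add(Add(Mul(-3, -4), 1), 29)))) = Add(836, Mul(-1, Mul(-3, Add(Add(Mul(-3, -4), 1), 29)))) = Add(836, Mul(-1, Mul(-3, Add(Add(12, 1), 29)))) = Add(836, Mul(-1, Mul(-3, Add(13, 29)))) = Add(836, Mul(-1, Mul(-3, 42))) = Add(836, Mul(-1, -126)) = Add(836, 126) = 962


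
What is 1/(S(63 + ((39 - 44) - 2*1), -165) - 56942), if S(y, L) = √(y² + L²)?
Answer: -56942/3242361003 - √30361/3242361003 ≈ -1.7616e-5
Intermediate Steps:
S(y, L) = √(L² + y²)
1/(S(63 + ((39 - 44) - 2*1), -165) - 56942) = 1/(√((-165)² + (63 + ((39 - 44) - 2*1))²) - 56942) = 1/(√(27225 + (63 + (-5 - 2))²) - 56942) = 1/(√(27225 + (63 - 7)²) - 56942) = 1/(√(27225 + 56²) - 56942) = 1/(√(27225 + 3136) - 56942) = 1/(√30361 - 56942) = 1/(-56942 + √30361)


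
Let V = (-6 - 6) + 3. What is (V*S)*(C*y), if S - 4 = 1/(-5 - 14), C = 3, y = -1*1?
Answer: 2025/19 ≈ 106.58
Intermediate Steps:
y = -1
V = -9 (V = -12 + 3 = -9)
S = 75/19 (S = 4 + 1/(-5 - 14) = 4 + 1/(-19) = 4 - 1/19 = 75/19 ≈ 3.9474)
(V*S)*(C*y) = (-9*75/19)*(3*(-1)) = -675/19*(-3) = 2025/19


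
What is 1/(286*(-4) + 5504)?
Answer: 1/4360 ≈ 0.00022936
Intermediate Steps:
1/(286*(-4) + 5504) = 1/(-1144 + 5504) = 1/4360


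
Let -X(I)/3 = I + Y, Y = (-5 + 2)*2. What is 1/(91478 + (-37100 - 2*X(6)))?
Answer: 1/54378 ≈ 1.8390e-5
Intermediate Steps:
Y = -6 (Y = -3*2 = -6)
X(I) = 18 - 3*I (X(I) = -3*(I - 6) = -3*(-6 + I) = 18 - 3*I)
1/(91478 + (-37100 - 2*X(6))) = 1/(91478 + (-37100 - 2*(18 - 3*6))) = 1/(91478 + (-37100 - 2*(18 - 18))) = 1/(91478 + (-37100 - 2*0)) = 1/(91478 + (-37100 - 1*0)) = 1/(91478 + (-37100 + 0)) = 1/(91478 - 37100) = 1/54378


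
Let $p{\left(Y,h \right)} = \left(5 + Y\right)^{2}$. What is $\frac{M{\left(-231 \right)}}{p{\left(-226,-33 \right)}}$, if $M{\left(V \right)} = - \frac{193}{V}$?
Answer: $\frac{193}{11282271} \approx 1.7106 \cdot 10^{-5}$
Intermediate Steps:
$\frac{M{\left(-231 \right)}}{p{\left(-226,-33 \right)}} = \frac{\left(-193\right) \frac{1}{-231}}{\left(5 - 226\right)^{2}} = \frac{\left(-193\right) \left(- \frac{1}{231}\right)}{\left(-221\right)^{2}} = \frac{193}{231 \cdot 48841} = \frac{193}{231} \cdot \frac{1}{48841} = \frac{193}{11282271}$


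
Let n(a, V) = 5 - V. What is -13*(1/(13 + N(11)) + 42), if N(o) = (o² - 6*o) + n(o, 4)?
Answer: -37687/69 ≈ -546.19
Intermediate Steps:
N(o) = 1 + o² - 6*o (N(o) = (o² - 6*o) + (5 - 1*4) = (o² - 6*o) + (5 - 4) = (o² - 6*o) + 1 = 1 + o² - 6*o)
-13*(1/(13 + N(11)) + 42) = -13*(1/(13 + (1 + 11² - 6*11)) + 42) = -13*(1/(13 + (1 + 121 - 66)) + 42) = -13*(1/(13 + 56) + 42) = -13*(1/69 + 42) = -13*2899/69 = -37687/69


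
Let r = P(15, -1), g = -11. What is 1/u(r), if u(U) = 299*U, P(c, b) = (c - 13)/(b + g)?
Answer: -6/299 ≈ -0.020067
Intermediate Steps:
P(c, b) = (-13 + c)/(-11 + b) (P(c, b) = (c - 13)/(b - 11) = (-13 + c)/(-11 + b))
r = -⅙ (r = (-13 + 15)/(-11 - 1) = 2/(-12) = -1/12*2 = -⅙ ≈ -0.16667)
1/u(r) = 1/(299*(-⅙)) = 1/(-299/6) = -6/299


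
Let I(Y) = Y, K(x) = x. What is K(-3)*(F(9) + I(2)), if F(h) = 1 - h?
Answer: 18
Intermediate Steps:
K(-3)*(F(9) + I(2)) = -3*((1 - 1*9) + 2) = -3*((1 - 9) + 2) = -3*(-8 + 2) = -3*(-6) = 18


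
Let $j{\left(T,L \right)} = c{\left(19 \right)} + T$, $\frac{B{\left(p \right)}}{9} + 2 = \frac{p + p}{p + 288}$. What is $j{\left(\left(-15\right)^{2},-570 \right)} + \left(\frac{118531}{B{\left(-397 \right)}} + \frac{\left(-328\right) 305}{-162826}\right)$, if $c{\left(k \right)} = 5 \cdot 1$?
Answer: $\frac{1149175760867}{422044992} \approx 2722.9$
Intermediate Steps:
$c{\left(k \right)} = 5$
$B{\left(p \right)} = -18 + \frac{18 p}{288 + p}$ ($B{\left(p \right)} = -18 + 9 \frac{p + p}{p + 288} = -18 + 9 \frac{2 p}{288 + p} = -18 + \frac{18 p}{288 + p}$)
$j{\left(T,L \right)} = 5 + T$
$j{\left(\left(-15\right)^{2},-570 \right)} + \left(\frac{118531}{B{\left(-397 \right)}} + \frac{\left(-328\right) 305}{-162826}\right) = \left(5 + \left(-15\right)^{2}\right) + \left(\frac{118531}{\left(-5184\right) \frac{1}{288 - 397}} + \frac{\left(-328\right) 305}{-162826}\right) = \left(5 + 225\right) - \left(- \frac{50020}{81413} - \frac{118531}{\left(-5184\right) \frac{1}{-109}}\right) = 230 + \left(\frac{118531}{\left(-5184\right) \left(- \frac{1}{109}\right)} + \frac{50020}{81413}\right) = 230 + \left(\frac{118531}{\frac{5184}{109}} + \frac{50020}{81413}\right) = 230 + \left(118531 \cdot \frac{109}{5184} + \frac{50020}{81413}\right) = 230 + \left(\frac{12919879}{5184} + \frac{50020}{81413}\right) = 230 + \frac{1052105412707}{422044992} = \frac{1149175760867}{422044992}$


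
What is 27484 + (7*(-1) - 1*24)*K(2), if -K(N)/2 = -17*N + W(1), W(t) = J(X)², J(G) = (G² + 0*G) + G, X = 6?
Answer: 134744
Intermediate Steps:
J(G) = G + G² (J(G) = (G² + 0) + G = G² + G = G + G²)
W(t) = 1764 (W(t) = (6*(1 + 6))² = (6*7)² = 42² = 1764)
K(N) = -3528 + 34*N (K(N) = -2*(-17*N + 1764) = -2*(1764 - 17*N) = -3528 + 34*N)
27484 + (7*(-1) - 1*24)*K(2) = 27484 + (7*(-1) - 1*24)*(-3528 + 34*2) = 27484 + (-7 - 24)*(-3528 + 68) = 27484 - 31*(-3460) = 27484 + 107260 = 134744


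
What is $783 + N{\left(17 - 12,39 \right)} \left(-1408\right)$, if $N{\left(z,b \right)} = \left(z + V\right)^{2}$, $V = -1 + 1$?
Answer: $-34417$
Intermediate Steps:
$V = 0$
$N{\left(z,b \right)} = z^{2}$ ($N{\left(z,b \right)} = \left(z + 0\right)^{2} = z^{2}$)
$783 + N{\left(17 - 12,39 \right)} \left(-1408\right) = 783 + \left(17 - 12\right)^{2} \left(-1408\right) = 783 + 5^{2} \left(-1408\right) = 783 + 25 \left(-1408\right) = 783 - 35200 = -34417$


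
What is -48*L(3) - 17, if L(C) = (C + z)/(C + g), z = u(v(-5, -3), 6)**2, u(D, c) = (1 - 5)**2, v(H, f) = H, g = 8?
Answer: -12619/11 ≈ -1147.2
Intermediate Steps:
u(D, c) = 16 (u(D, c) = (-4)**2 = 16)
z = 256 (z = 16**2 = 256)
L(C) = (256 + C)/(8 + C) (L(C) = (C + 256)/(C + 8) = (256 + C)/(8 + C))
-48*L(3) - 17 = -48*(256 + 3)/(8 + 3) - 17 = -48*259/11 - 17 = -12432/11 - 17 = -12619/11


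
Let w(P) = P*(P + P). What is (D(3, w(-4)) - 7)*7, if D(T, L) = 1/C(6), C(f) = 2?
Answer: -91/2 ≈ -45.500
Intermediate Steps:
w(P) = 2*P**2 (w(P) = P*(2*P) = 2*P**2)
D(T, L) = 1/2
(D(3, w(-4)) - 7)*7 = (1/2 - 7)*7 = -13/2*7 = -91/2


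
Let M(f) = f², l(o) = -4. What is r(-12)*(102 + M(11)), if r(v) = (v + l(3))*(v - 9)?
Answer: 74928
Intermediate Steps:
r(v) = (-9 + v)*(-4 + v) (r(v) = (v - 4)*(v - 9) = (-4 + v)*(-9 + v) = (-9 + v)*(-4 + v))
r(-12)*(102 + M(11)) = (36 + (-12)² - 13*(-12))*(102 + 11²) = (36 + 144 + 156)*(102 + 121) = 336*223 = 74928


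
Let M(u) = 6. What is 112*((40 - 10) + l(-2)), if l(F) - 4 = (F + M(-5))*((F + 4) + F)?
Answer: 3808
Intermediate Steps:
l(F) = 4 + (4 + 2*F)*(6 + F) (l(F) = 4 + (F + 6)*((F + 4) + F) = 4 + (6 + F)*((4 + F) + F) = 4 + (6 + F)*(4 + 2*F) = 4 + (4 + 2*F)*(6 + F))
112*((40 - 10) + l(-2)) = 112*((40 - 10) + (28 + 2*(-2)**2 + 16*(-2))) = 112*(30 + (28 + 2*4 - 32)) = 112*(30 + (28 + 8 - 32)) = 112*(30 + 4) = 112*34 = 3808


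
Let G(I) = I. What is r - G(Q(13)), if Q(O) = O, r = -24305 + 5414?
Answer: -18904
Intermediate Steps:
r = -18891
r - G(Q(13)) = -18891 - 1*13 = -18891 - 13 = -18904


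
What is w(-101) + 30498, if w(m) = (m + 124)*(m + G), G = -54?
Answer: 26933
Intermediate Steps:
w(m) = (-54 + m)*(124 + m) (w(m) = (m + 124)*(m - 54) = (124 + m)*(-54 + m) = (-54 + m)*(124 + m))
w(-101) + 30498 = (-6696 + (-101)**2 + 70*(-101)) + 30498 = (-6696 + 10201 - 7070) + 30498 = -3565 + 30498 = 26933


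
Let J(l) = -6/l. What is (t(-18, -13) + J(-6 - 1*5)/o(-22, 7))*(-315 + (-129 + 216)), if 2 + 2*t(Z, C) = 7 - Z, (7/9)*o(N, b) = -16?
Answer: -57551/22 ≈ -2616.0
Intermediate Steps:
o(N, b) = -144/7 (o(N, b) = (9/7)*(-16) = -144/7)
t(Z, C) = 5/2 - Z/2 (t(Z, C) = -1 + (7 - Z)/2 = -1 + (7/2 - Z/2) = 5/2 - Z/2)
(t(-18, -13) + J(-6 - 1*5)/o(-22, 7))*(-315 + (-129 + 216)) = ((5/2 - 1/2*(-18)) + (-6/(-6 - 1*5))/(-144/7))*(-315 + (-129 + 216)) = ((5/2 + 9) - 6/(-6 - 5)*(-7/144))*(-315 + 87) = (23/2 - 6/(-11)*(-7/144))*(-228) = (23/2 - 6*(-1/11)*(-7/144))*(-228) = (23/2 + (6/11)*(-7/144))*(-228) = (23/2 - 7/264)*(-228) = (3029/264)*(-228) = -57551/22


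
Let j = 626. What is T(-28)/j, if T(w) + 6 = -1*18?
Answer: -12/313 ≈ -0.038339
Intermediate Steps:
T(w) = -24 (T(w) = -6 - 1*18 = -6 - 18 = -24)
T(-28)/j = -24/626 = -24*1/626 = -12/313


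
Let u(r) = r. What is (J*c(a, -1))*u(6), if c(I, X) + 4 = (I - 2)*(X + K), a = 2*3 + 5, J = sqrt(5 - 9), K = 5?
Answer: 384*I ≈ 384.0*I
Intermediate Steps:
J = 2*I (J = sqrt(-4) = 2*I ≈ 2.0*I)
a = 11 (a = 6 + 5 = 11)
c(I, X) = -4 + (-2 + I)*(5 + X) (c(I, X) = -4 + (I - 2)*(X + 5) = -4 + (-2 + I)*(5 + X))
(J*c(a, -1))*u(6) = ((2*I)*(-14 - 2*(-1) + 5*11 + 11*(-1)))*6 = ((2*I)*(-14 + 2 + 55 - 11))*6 = ((2*I)*32)*6 = (64*I)*6 = 384*I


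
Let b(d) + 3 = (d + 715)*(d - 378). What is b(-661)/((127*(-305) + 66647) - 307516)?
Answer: 56109/279604 ≈ 0.20067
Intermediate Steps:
b(d) = -3 + (-378 + d)*(715 + d) (b(d) = -3 + (d + 715)*(d - 378) = -3 + (715 + d)*(-378 + d) = -3 + (-378 + d)*(715 + d))
b(-661)/((127*(-305) + 66647) - 307516) = (-270273 + (-661)² + 337*(-661))/((127*(-305) + 66647) - 307516) = (-270273 + 436921 - 222757)/((-38735 + 66647) - 307516) = -56109/(27912 - 307516) = -56109/(-279604) = -56109*(-1/279604) = 56109/279604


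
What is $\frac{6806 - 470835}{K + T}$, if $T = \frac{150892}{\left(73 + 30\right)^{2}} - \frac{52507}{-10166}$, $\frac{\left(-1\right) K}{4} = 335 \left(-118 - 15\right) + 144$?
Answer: $- \frac{3849695022902}{1473937750567} \approx -2.6118$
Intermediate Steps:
$K = 177644$ ($K = - 4 \left(335 \left(-118 - 15\right) + 144\right) = - 4 \left(335 \left(-133\right) + 144\right) = - 4 \left(-44555 + 144\right) = \left(-4\right) \left(-44411\right) = 177644$)
$T = \frac{160847295}{8296238}$ ($T = \frac{150892}{103^{2}} - - \frac{4039}{782} = \frac{150892}{10609} + \frac{4039}{782} = \frac{160847295}{8296238} \approx 19.388$)
$\frac{6806 - 470835}{K + T} = \frac{6806 - 470835}{177644 + \frac{160847295}{8296238}} = - \frac{464029}{\frac{1473937750567}{8296238}} = \left(-464029\right) \frac{8296238}{1473937750567} = - \frac{3849695022902}{1473937750567}$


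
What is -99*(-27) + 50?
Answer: 2723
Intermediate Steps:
-99*(-27) + 50 = 2673 + 50 = 2723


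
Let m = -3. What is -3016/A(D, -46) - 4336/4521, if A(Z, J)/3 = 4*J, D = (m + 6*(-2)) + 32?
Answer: 156137/34661 ≈ 4.5047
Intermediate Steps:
D = 17 (D = (-3 + 6*(-2)) + 32 = (-3 - 12) + 32 = -15 + 32 = 17)
A(Z, J) = 12*J (A(Z, J) = 3*(4*J) = 12*J)
-3016/A(D, -46) - 4336/4521 = -3016/(12*(-46)) - 4336/4521 = -3016/(-552) - 4336*1/4521 = -3016*(-1/552) - 4336/4521 = 377/69 - 4336/4521 = 156137/34661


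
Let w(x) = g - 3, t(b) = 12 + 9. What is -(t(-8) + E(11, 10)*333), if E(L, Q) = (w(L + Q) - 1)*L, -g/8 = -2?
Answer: -43977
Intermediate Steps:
g = 16 (g = -8*(-2) = 16)
t(b) = 21
w(x) = 13 (w(x) = 16 - 3 = 13)
E(L, Q) = 12*L (E(L, Q) = (13 - 1)*L = 12*L)
-(t(-8) + E(11, 10)*333) = -(21 + (12*11)*333) = -(21 + 132*333) = -(21 + 43956) = -1*43977 = -43977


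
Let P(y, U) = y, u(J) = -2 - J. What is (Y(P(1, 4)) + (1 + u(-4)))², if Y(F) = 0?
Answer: 9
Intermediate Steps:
(Y(P(1, 4)) + (1 + u(-4)))² = (0 + (1 + (-2 - 1*(-4))))² = (0 + (1 + (-2 + 4)))² = (0 + (1 + 2))² = (0 + 3)² = 3² = 9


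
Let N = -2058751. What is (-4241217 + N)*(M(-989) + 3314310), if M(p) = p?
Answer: -20873816273728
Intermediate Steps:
(-4241217 + N)*(M(-989) + 3314310) = (-4241217 - 2058751)*(-989 + 3314310) = -6299968*3313321 = -20873816273728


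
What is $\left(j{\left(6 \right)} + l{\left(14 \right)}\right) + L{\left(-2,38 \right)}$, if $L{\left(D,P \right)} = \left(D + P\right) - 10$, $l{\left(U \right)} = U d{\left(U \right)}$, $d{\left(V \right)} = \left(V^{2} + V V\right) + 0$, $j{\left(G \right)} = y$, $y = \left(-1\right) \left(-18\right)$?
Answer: $5532$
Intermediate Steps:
$y = 18$
$j{\left(G \right)} = 18$
$d{\left(V \right)} = 2 V^{2}$ ($d{\left(V \right)} = \left(V^{2} + V^{2}\right) + 0 = 2 V^{2} + 0 = 2 V^{2}$)
$l{\left(U \right)} = 2 U^{3}$ ($l{\left(U \right)} = U 2 U^{2} = 2 U^{3}$)
$L{\left(D,P \right)} = -10 + D + P$
$\left(j{\left(6 \right)} + l{\left(14 \right)}\right) + L{\left(-2,38 \right)} = \left(18 + 2 \cdot 14^{3}\right) - -26 = \left(18 + 2 \cdot 2744\right) + 26 = \left(18 + 5488\right) + 26 = 5506 + 26 = 5532$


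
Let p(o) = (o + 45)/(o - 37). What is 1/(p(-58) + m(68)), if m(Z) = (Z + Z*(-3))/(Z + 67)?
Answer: -2565/2233 ≈ -1.1487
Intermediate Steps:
p(o) = (45 + o)/(-37 + o)
m(Z) = -2*Z/(67 + Z) (m(Z) = (Z - 3*Z)/(67 + Z) = (-2*Z)/(67 + Z) = -2*Z/(67 + Z))
1/(p(-58) + m(68)) = 1/((45 - 58)/(-37 - 58) - 2*68/(67 + 68)) = 1/(-13/(-95) - 2*68/135) = 1/(-1/95*(-13) - 2*68*1/135) = 1/(13/95 - 136/135) = 1/(-2233/2565) = -2565/2233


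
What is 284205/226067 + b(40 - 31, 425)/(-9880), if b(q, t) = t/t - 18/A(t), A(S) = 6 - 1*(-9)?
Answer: 14039953067/11167709800 ≈ 1.2572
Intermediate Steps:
A(S) = 15 (A(S) = 6 + 9 = 15)
b(q, t) = -1/5 (b(q, t) = t/t - 18/15 = 1 - 18*1/15 = 1 - 6/5 = -1/5)
284205/226067 + b(40 - 31, 425)/(-9880) = 284205/226067 - 1/5/(-9880) = 284205*(1/226067) - 1/5*(-1/9880) = 284205/226067 + 1/49400 = 14039953067/11167709800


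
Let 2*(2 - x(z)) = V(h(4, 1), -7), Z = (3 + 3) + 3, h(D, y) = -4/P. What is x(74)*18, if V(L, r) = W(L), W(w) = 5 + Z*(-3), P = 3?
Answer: 234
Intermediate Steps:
h(D, y) = -4/3
Z = 9 (Z = 6 + 3 = 9)
W(w) = -22 (W(w) = 5 + 9*(-3) = 5 - 27 = -22)
V(L, r) = -22
x(z) = 13 (x(z) = 2 - ½*(-22) = 2 + 11 = 13)
x(74)*18 = 13*18 = 234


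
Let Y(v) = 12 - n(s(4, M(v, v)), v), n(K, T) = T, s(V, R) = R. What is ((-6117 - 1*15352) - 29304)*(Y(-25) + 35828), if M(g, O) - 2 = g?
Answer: -1820973645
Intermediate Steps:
M(g, O) = 2 + g
Y(v) = 12 - v
((-6117 - 1*15352) - 29304)*(Y(-25) + 35828) = ((-6117 - 1*15352) - 29304)*((12 - 1*(-25)) + 35828) = ((-6117 - 15352) - 29304)*((12 + 25) + 35828) = (-21469 - 29304)*(37 + 35828) = -50773*35865 = -1820973645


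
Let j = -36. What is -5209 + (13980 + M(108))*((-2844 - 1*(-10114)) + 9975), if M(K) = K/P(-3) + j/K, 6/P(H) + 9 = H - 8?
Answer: 704597828/3 ≈ 2.3487e+8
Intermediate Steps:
P(H) = 6/(-17 + H) (P(H) = 6/(-9 + (H - 8)) = 6/(-9 + (-8 + H)) = 6/(-17 + H))
M(K) = -36/K - 10*K/3 (M(K) = K/((6/(-17 - 3))) - 36/K = K/((6/(-20))) - 36/K = K/((6*(-1/20))) - 36/K = K/(-3/10) - 36/K = K*(-10/3) - 36/K = -10*K/3 - 36/K = -36/K - 10*K/3)
-5209 + (13980 + M(108))*((-2844 - 1*(-10114)) + 9975) = -5209 + (13980 + (-36/108 - 10/3*108))*((-2844 - 1*(-10114)) + 9975) = -5209 + (13980 + (-36*1/108 - 360))*((-2844 + 10114) + 9975) = -5209 + (13980 + (-⅓ - 360))*(7270 + 9975) = -5209 + (13980 - 1081/3)*17245 = -5209 + (40859/3)*17245 = -5209 + 704613455/3 = 704597828/3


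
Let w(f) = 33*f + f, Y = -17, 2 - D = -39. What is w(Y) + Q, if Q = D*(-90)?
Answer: -4268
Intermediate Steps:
D = 41 (D = 2 - 1*(-39) = 2 + 39 = 41)
Q = -3690 (Q = 41*(-90) = -3690)
w(f) = 34*f
w(Y) + Q = 34*(-17) - 3690 = -578 - 3690 = -4268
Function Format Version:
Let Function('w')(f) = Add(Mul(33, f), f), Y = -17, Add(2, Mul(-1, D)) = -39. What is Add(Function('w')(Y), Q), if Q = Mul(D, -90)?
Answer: -4268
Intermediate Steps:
D = 41 (D = Add(2, Mul(-1, -39)) = Add(2, 39) = 41)
Q = -3690 (Q = Mul(41, -90) = -3690)
Function('w')(f) = Mul(34, f)
Add(Function('w')(Y), Q) = Add(Mul(34, -17), -3690) = Add(-578, -3690) = -4268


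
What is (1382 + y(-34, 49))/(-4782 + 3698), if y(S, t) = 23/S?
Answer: -46965/36856 ≈ -1.2743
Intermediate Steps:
(1382 + y(-34, 49))/(-4782 + 3698) = (1382 + 23/(-34))/(-4782 + 3698) = (1382 + 23*(-1/34))/(-1084) = (1382 - 23/34)*(-1/1084) = (46965/34)*(-1/1084) = -46965/36856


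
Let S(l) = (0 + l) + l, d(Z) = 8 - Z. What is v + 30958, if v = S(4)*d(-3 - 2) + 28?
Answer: 31090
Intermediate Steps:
S(l) = 2*l (S(l) = l + l = 2*l)
v = 132 (v = (2*4)*(8 - (-3 - 2)) + 28 = 8*(8 - 1*(-5)) + 28 = 8*(8 + 5) + 28 = 8*13 + 28 = 104 + 28 = 132)
v + 30958 = 132 + 30958 = 31090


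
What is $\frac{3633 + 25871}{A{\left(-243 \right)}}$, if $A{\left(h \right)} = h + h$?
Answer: $- \frac{14752}{243} \approx -60.708$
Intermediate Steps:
$A{\left(h \right)} = 2 h$
$\frac{3633 + 25871}{A{\left(-243 \right)}} = \frac{3633 + 25871}{2 \left(-243\right)} = \frac{29504}{-486} = 29504 \left(- \frac{1}{486}\right) = - \frac{14752}{243}$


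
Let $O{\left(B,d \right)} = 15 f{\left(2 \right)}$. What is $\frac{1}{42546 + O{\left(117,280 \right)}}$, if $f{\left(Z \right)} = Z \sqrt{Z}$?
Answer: $\frac{7091}{301693386} - \frac{5 \sqrt{2}}{301693386} \approx 2.3481 \cdot 10^{-5}$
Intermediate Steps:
$f{\left(Z \right)} = Z^{\frac{3}{2}}$
$O{\left(B,d \right)} = 30 \sqrt{2}$ ($O{\left(B,d \right)} = 15 \cdot 2^{\frac{3}{2}} = 15 \cdot 2 \sqrt{2} = 30 \sqrt{2}$)
$\frac{1}{42546 + O{\left(117,280 \right)}} = \frac{1}{42546 + 30 \sqrt{2}}$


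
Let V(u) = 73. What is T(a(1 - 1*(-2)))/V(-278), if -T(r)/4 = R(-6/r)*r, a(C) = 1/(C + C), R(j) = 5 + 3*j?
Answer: 206/219 ≈ 0.94064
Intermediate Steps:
a(C) = 1/(2*C)
T(r) = -4*r*(5 - 18/r) (T(r) = -4*(5 + 3*(-6/r))*r = -4*(5 - 18/r)*r = -4*r*(5 - 18/r))
T(a(1 - 1*(-2)))/V(-278) = (72 - 10/(1 - 1*(-2)))/73 = (72 - 10/(1 + 2))*(1/73) = (72 - 10/3)*(1/73) = (206/3)*(1/73) = 206/219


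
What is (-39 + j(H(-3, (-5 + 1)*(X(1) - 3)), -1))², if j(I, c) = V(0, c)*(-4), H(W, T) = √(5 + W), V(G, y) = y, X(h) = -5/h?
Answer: 1225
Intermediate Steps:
j(I, c) = -4*c (j(I, c) = c*(-4) = -4*c)
(-39 + j(H(-3, (-5 + 1)*(X(1) - 3)), -1))² = (-39 - 4*(-1))² = (-39 + 4)² = (-35)² = 1225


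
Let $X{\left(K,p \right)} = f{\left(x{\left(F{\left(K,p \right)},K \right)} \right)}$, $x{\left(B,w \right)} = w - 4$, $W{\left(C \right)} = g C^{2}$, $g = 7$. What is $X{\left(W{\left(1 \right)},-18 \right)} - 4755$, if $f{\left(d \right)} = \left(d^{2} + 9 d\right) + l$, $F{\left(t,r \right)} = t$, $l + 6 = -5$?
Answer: $-4730$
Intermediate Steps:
$l = -11$ ($l = -6 - 5 = -11$)
$W{\left(C \right)} = 7 C^{2}$
$x{\left(B,w \right)} = -4 + w$
$f{\left(d \right)} = -11 + d^{2} + 9 d$ ($f{\left(d \right)} = \left(d^{2} + 9 d\right) - 11 = -11 + d^{2} + 9 d$)
$X{\left(K,p \right)} = -47 + \left(-4 + K\right)^{2} + 9 K$ ($X{\left(K,p \right)} = -11 + \left(-4 + K\right)^{2} + 9 \left(-4 + K\right) = -11 + \left(-4 + K\right)^{2} + \left(-36 + 9 K\right) = -47 + \left(-4 + K\right)^{2} + 9 K$)
$X{\left(W{\left(1 \right)},-18 \right)} - 4755 = \left(-31 + 7 \cdot 1^{2} + \left(7 \cdot 1^{2}\right)^{2}\right) - 4755 = \left(-31 + 7 \cdot 1 + \left(7 \cdot 1\right)^{2}\right) - 4755 = \left(-31 + 7 + 7^{2}\right) - 4755 = \left(-31 + 7 + 49\right) - 4755 = 25 - 4755 = -4730$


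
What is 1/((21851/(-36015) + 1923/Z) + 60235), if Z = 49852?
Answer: 1795419780/108146090389093 ≈ 1.6602e-5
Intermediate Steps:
1/((21851/(-36015) + 1923/Z) + 60235) = 1/((21851/(-36015) + 1923/49852) + 60235) = 1/((21851*(-1/36015) + 1923*(1/49852)) + 60235) = 1/((-21851/36015 + 1923/49852) + 60235) = 1/(-1020059207/1795419780 + 60235) = 1/(108146090389093/1795419780) = 1795419780/108146090389093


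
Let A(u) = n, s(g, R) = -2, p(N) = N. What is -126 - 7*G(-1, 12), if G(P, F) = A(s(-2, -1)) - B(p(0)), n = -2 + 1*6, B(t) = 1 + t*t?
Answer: -147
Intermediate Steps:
B(t) = 1 + t**2
n = 4 (n = -2 + 6 = 4)
A(u) = 4
G(P, F) = 3 (G(P, F) = 4 - (1 + 0**2) = 4 - (1 + 0) = 4 - 1*1 = 4 - 1 = 3)
-126 - 7*G(-1, 12) = -126 - 7*3 = -126 - 21 = -147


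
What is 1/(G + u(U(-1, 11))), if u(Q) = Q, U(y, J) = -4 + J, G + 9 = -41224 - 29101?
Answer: -1/70327 ≈ -1.4219e-5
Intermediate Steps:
G = -70334 (G = -9 + (-41224 - 29101) = -9 - 70325 = -70334)
1/(G + u(U(-1, 11))) = 1/(-70334 + (-4 + 11)) = 1/(-70334 + 7) = 1/(-70327) = -1/70327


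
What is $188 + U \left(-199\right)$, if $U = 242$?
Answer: $-47970$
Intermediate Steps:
$188 + U \left(-199\right) = 188 + 242 \left(-199\right) = 188 - 48158 = -47970$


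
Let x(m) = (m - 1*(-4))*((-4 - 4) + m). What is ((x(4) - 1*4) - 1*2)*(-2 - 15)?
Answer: 646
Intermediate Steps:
x(m) = (-8 + m)*(4 + m) (x(m) = (m + 4)*(-8 + m) = (4 + m)*(-8 + m) = (-8 + m)*(4 + m))
((x(4) - 1*4) - 1*2)*(-2 - 15) = (((-32 + 4² - 4*4) - 1*4) - 1*2)*(-2 - 15) = (((-32 + 16 - 16) - 4) - 2)*(-17) = ((-32 - 4) - 2)*(-17) = (-36 - 2)*(-17) = -38*(-17) = 646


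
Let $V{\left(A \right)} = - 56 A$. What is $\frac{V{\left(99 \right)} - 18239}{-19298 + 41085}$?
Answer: $- \frac{23783}{21787} \approx -1.0916$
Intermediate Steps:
$\frac{V{\left(99 \right)} - 18239}{-19298 + 41085} = \frac{\left(-56\right) 99 - 18239}{-19298 + 41085} = \frac{-5544 - 18239}{21787} = \left(-23783\right) \frac{1}{21787} = - \frac{23783}{21787}$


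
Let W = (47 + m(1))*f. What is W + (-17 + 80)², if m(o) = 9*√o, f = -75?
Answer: -231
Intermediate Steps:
W = -4200 (W = (47 + 9*√1)*(-75) = (47 + 9*1)*(-75) = (47 + 9)*(-75) = 56*(-75) = -4200)
W + (-17 + 80)² = -4200 + (-17 + 80)² = -4200 + 63² = -4200 + 3969 = -231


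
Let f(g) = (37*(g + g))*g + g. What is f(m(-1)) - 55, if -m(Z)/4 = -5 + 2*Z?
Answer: 57989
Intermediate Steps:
m(Z) = 20 - 8*Z (m(Z) = -4*(-5 + 2*Z) = 20 - 8*Z)
f(g) = g + 74*g**2 (f(g) = (37*(2*g))*g + g = (74*g)*g + g = 74*g**2 + g = g + 74*g**2)
f(m(-1)) - 55 = (20 - 8*(-1))*(1 + 74*(20 - 8*(-1))) - 55 = (20 + 8)*(1 + 74*(20 + 8)) - 55 = 28*(1 + 74*28) - 55 = 28*(1 + 2072) - 55 = 28*2073 - 55 = 58044 - 55 = 57989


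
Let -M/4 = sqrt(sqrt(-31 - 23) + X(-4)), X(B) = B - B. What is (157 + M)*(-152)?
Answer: -23864 + 608*2**(1/4)*3**(3/4)*sqrt(I) ≈ -22699.0 + 1165.4*I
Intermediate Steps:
X(B) = 0
M = -4*2**(1/4)*3**(3/4)*sqrt(I) (M = -4*sqrt(sqrt(-31 - 23) + 0) = -4*sqrt(sqrt(-54) + 0) = -4*sqrt(3*I*sqrt(6) + 0) = -4*2**(1/4)*3**(3/4)*sqrt(I) ≈ -7.6673 - 7.6673*I)
(157 + M)*(-152) = (157 - 4*2**(1/4)*3**(3/4)*sqrt(I))*(-152) = -23864 + 608*2**(1/4)*3**(3/4)*sqrt(I)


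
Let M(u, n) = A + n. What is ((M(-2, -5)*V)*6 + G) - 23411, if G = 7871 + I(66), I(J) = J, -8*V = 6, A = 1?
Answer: -15456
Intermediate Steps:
V = -¾ (V = -⅛*6 = -¾ ≈ -0.75000)
M(u, n) = 1 + n
G = 7937 (G = 7871 + 66 = 7937)
((M(-2, -5)*V)*6 + G) - 23411 = (((1 - 5)*(-¾))*6 + 7937) - 23411 = (-4*(-¾)*6 + 7937) - 23411 = (3*6 + 7937) - 23411 = (18 + 7937) - 23411 = 7955 - 23411 = -15456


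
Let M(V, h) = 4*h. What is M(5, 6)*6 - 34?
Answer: 110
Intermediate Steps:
M(5, 6)*6 - 34 = (4*6)*6 - 34 = 24*6 - 34 = 144 - 34 = 110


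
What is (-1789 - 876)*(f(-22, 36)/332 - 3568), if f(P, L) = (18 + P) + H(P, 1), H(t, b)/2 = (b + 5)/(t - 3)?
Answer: 3946133724/415 ≈ 9.5088e+6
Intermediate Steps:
H(t, b) = 2*(5 + b)/(-3 + t) (H(t, b) = 2*((b + 5)/(t - 3)) = 2*((5 + b)/(-3 + t)) = 2*(5 + b)/(-3 + t))
f(P, L) = 18 + P + 12/(-3 + P) (f(P, L) = (18 + P) + 2*(5 + 1)/(-3 + P) = (18 + P) + 2*6/(-3 + P) = (18 + P) + 12/(-3 + P) = 18 + P + 12/(-3 + P))
(-1789 - 876)*(f(-22, 36)/332 - 3568) = (-1789 - 876)*(((12 + (-3 - 22)*(18 - 22))/(-3 - 22))/332 - 3568) = -2665*(((12 - 25*(-4))/(-25))*(1/332) - 3568) = -2665*(-(12 + 100)/25*(1/332) - 3568) = -2665*(-1/25*112*(1/332) - 3568) = -2665*(-112/25*1/332 - 3568) = -2665*(-28/2075 - 3568) = -2665*(-7403628/2075) = 3946133724/415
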